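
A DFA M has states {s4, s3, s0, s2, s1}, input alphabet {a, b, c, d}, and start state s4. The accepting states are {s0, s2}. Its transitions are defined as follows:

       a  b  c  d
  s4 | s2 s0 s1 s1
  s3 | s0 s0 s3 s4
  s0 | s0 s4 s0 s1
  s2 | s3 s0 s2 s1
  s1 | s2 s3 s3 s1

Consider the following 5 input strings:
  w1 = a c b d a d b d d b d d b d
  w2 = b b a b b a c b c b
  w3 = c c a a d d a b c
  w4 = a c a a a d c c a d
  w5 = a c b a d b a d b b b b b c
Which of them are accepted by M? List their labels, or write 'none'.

w3

w1: Trace: s4 -a-> s2 -c-> s2 -b-> s0 -d-> s1 -a-> s2 -d-> s1 -b-> s3 -d-> s4 -d-> s1 -b-> s3 -d-> s4 -d-> s1 -b-> s3 -d-> s4  → end s4, rejected
w2: Trace: s4 -b-> s0 -b-> s4 -a-> s2 -b-> s0 -b-> s4 -a-> s2 -c-> s2 -b-> s0 -c-> s0 -b-> s4  → end s4, rejected
w3: Trace: s4 -c-> s1 -c-> s3 -a-> s0 -a-> s0 -d-> s1 -d-> s1 -a-> s2 -b-> s0 -c-> s0  → end s0, accepted
w4: Trace: s4 -a-> s2 -c-> s2 -a-> s3 -a-> s0 -a-> s0 -d-> s1 -c-> s3 -c-> s3 -a-> s0 -d-> s1  → end s1, rejected
w5: Trace: s4 -a-> s2 -c-> s2 -b-> s0 -a-> s0 -d-> s1 -b-> s3 -a-> s0 -d-> s1 -b-> s3 -b-> s0 -b-> s4 -b-> s0 -b-> s4 -c-> s1  → end s1, rejected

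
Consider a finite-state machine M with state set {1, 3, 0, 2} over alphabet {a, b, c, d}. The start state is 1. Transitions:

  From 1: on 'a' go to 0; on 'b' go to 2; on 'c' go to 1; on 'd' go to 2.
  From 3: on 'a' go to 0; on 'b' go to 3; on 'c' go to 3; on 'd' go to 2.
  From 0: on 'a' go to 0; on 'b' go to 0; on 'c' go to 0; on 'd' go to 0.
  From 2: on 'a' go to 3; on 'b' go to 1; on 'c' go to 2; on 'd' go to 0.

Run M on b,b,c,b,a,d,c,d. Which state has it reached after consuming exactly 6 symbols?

start at 1
read 'b': 1 → 2
read 'b': 2 → 1
read 'c': 1 → 1
read 'b': 1 → 2
read 'a': 2 → 3
read 'd': 3 → 2
After 6 symbols: 2.

2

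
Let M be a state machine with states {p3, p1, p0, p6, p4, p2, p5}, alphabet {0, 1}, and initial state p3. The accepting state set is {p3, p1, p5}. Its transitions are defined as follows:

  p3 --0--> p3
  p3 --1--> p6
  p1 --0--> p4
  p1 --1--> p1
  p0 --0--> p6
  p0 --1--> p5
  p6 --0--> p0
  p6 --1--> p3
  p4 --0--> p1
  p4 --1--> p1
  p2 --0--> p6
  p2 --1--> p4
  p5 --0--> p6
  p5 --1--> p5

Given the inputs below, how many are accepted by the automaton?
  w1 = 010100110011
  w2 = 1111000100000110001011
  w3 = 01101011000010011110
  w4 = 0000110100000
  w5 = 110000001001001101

w1: Trace: p3 -0-> p3 -1-> p6 -0-> p0 -1-> p5 -0-> p6 -0-> p0 -1-> p5 -1-> p5 -0-> p6 -0-> p0 -1-> p5 -1-> p5  → end p5, accepted
w2: Trace: p3 -1-> p6 -1-> p3 -1-> p6 -1-> p3 -0-> p3 -0-> p3 -0-> p3 -1-> p6 -0-> p0 -0-> p6 -0-> p0 -0-> p6 -0-> p0 -1-> p5 -1-> p5 -0-> p6 -0-> p0 -0-> p6 -1-> p3 -0-> p3 -1-> p6 -1-> p3  → end p3, accepted
w3: Trace: p3 -0-> p3 -1-> p6 -1-> p3 -0-> p3 -1-> p6 -0-> p0 -1-> p5 -1-> p5 -0-> p6 -0-> p0 -0-> p6 -0-> p0 -1-> p5 -0-> p6 -0-> p0 -1-> p5 -1-> p5 -1-> p5 -1-> p5 -0-> p6  → end p6, rejected
w4: Trace: p3 -0-> p3 -0-> p3 -0-> p3 -0-> p3 -1-> p6 -1-> p3 -0-> p3 -1-> p6 -0-> p0 -0-> p6 -0-> p0 -0-> p6 -0-> p0  → end p0, rejected
w5: Trace: p3 -1-> p6 -1-> p3 -0-> p3 -0-> p3 -0-> p3 -0-> p3 -0-> p3 -0-> p3 -1-> p6 -0-> p0 -0-> p6 -1-> p3 -0-> p3 -0-> p3 -1-> p6 -1-> p3 -0-> p3 -1-> p6  → end p6, rejected

2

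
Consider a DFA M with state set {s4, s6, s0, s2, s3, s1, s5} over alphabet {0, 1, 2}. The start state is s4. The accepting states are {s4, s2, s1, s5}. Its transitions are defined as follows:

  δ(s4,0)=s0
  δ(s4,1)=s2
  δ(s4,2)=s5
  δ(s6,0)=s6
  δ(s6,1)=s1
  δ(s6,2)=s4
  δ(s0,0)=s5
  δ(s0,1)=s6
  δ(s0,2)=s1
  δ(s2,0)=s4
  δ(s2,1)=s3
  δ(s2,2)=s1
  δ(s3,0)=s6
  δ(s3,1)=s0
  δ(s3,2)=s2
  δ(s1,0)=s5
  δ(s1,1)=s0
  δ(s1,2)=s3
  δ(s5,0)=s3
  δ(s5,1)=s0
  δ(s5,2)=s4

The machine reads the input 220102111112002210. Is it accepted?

s4 → s5 → s4 → s0 → s6 → s6 → s4 → s2 → s3 → s0 → s6 → s1 → s3 → s6 → s6 → s4 → s5 → s0 → s5
End state s5 is accepting.

Yes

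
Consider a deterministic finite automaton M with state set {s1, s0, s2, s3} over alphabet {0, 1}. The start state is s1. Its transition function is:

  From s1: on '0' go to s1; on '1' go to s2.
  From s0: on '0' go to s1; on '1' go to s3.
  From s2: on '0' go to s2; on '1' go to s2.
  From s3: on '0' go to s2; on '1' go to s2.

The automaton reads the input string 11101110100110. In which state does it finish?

s2

start at s1
read '1': s1 → s2
read '1': s2 → s2
read '1': s2 → s2
read '0': s2 → s2
read '1': s2 → s2
read '1': s2 → s2
read '1': s2 → s2
read '0': s2 → s2
read '1': s2 → s2
read '0': s2 → s2
read '0': s2 → s2
read '1': s2 → s2
read '1': s2 → s2
read '0': s2 → s2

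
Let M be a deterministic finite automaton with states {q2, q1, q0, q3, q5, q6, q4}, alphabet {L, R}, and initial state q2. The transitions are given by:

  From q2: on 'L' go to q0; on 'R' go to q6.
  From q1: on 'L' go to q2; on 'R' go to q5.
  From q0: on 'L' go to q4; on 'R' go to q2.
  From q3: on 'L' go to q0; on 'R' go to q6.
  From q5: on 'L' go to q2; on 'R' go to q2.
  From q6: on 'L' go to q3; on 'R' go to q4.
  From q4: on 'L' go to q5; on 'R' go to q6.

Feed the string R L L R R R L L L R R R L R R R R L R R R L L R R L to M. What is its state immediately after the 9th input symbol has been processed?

Trace: q2 -R-> q6 -L-> q3 -L-> q0 -R-> q2 -R-> q6 -R-> q4 -L-> q5 -L-> q2 -L-> q0
After 9 symbols: q0.

q0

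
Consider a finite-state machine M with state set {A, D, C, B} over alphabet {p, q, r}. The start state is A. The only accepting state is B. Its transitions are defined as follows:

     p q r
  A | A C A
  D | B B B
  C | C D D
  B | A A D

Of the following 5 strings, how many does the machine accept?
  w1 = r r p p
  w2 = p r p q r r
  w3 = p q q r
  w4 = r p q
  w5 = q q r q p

w1: A → A → A → A → A  → end A, rejected
w2: A → A → A → A → C → D → B  → end B, accepted
w3: A → A → C → D → B  → end B, accepted
w4: A → A → A → C  → end C, rejected
w5: A → C → D → B → A → A  → end A, rejected

2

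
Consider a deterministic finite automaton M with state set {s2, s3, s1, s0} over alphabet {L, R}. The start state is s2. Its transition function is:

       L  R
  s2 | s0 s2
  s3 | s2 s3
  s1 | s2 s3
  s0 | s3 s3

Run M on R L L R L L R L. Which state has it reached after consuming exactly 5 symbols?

start at s2
read 'R': s2 → s2
read 'L': s2 → s0
read 'L': s0 → s3
read 'R': s3 → s3
read 'L': s3 → s2
After 5 symbols: s2.

s2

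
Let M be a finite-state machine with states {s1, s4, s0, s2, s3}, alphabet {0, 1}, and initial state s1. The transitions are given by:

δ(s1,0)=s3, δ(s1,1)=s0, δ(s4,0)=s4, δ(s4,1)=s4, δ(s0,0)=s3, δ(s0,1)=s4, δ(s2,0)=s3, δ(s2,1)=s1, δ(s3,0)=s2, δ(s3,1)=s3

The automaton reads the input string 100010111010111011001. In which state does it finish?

Trace: s1 -1-> s0 -0-> s3 -0-> s2 -0-> s3 -1-> s3 -0-> s2 -1-> s1 -1-> s0 -1-> s4 -0-> s4 -1-> s4 -0-> s4 -1-> s4 -1-> s4 -1-> s4 -0-> s4 -1-> s4 -1-> s4 -0-> s4 -0-> s4 -1-> s4

s4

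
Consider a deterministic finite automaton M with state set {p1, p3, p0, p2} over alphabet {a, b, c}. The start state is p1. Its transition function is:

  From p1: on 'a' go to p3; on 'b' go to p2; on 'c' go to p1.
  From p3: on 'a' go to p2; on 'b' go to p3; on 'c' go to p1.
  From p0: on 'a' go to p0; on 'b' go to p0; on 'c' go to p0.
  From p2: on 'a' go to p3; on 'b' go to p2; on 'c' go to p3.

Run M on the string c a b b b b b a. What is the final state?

p1 → p1 → p3 → p3 → p3 → p3 → p3 → p3 → p2

p2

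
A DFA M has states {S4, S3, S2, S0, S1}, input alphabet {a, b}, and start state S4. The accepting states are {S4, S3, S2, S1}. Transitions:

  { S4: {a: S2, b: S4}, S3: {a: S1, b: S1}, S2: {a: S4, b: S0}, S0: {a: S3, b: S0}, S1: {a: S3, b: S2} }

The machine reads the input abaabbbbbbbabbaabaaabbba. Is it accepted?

start at S4
read 'a': S4 → S2
read 'b': S2 → S0
read 'a': S0 → S3
read 'a': S3 → S1
read 'b': S1 → S2
read 'b': S2 → S0
read 'b': S0 → S0
read 'b': S0 → S0
read 'b': S0 → S0
read 'b': S0 → S0
read 'b': S0 → S0
read 'a': S0 → S3
read 'b': S3 → S1
read 'b': S1 → S2
read 'a': S2 → S4
read 'a': S4 → S2
read 'b': S2 → S0
read 'a': S0 → S3
read 'a': S3 → S1
read 'a': S1 → S3
read 'b': S3 → S1
read 'b': S1 → S2
read 'b': S2 → S0
read 'a': S0 → S3
End state S3 is accepting.

Yes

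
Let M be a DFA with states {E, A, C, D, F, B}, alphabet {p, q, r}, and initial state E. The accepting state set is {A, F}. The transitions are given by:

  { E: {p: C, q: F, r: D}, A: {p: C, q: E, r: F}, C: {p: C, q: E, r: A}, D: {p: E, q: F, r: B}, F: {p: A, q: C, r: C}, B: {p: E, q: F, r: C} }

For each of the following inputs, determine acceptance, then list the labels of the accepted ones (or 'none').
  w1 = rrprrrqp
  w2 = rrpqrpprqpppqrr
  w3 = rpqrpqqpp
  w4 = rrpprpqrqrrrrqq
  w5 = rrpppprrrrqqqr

w1:
  start at E
  read 'r': E → D
  read 'r': D → B
  read 'p': B → E
  read 'r': E → D
  read 'r': D → B
  read 'r': B → C
  read 'q': C → E
  read 'p': E → C
  end C, rejected
w2:
  start at E
  read 'r': E → D
  read 'r': D → B
  read 'p': B → E
  read 'q': E → F
  read 'r': F → C
  read 'p': C → C
  read 'p': C → C
  read 'r': C → A
  read 'q': A → E
  read 'p': E → C
  read 'p': C → C
  read 'p': C → C
  read 'q': C → E
  read 'r': E → D
  read 'r': D → B
  end B, rejected
w3:
  start at E
  read 'r': E → D
  read 'p': D → E
  read 'q': E → F
  read 'r': F → C
  read 'p': C → C
  read 'q': C → E
  read 'q': E → F
  read 'p': F → A
  read 'p': A → C
  end C, rejected
w4:
  start at E
  read 'r': E → D
  read 'r': D → B
  read 'p': B → E
  read 'p': E → C
  read 'r': C → A
  read 'p': A → C
  read 'q': C → E
  read 'r': E → D
  read 'q': D → F
  read 'r': F → C
  read 'r': C → A
  read 'r': A → F
  read 'r': F → C
  read 'q': C → E
  read 'q': E → F
  end F, accepted
w5:
  start at E
  read 'r': E → D
  read 'r': D → B
  read 'p': B → E
  read 'p': E → C
  read 'p': C → C
  read 'p': C → C
  read 'r': C → A
  read 'r': A → F
  read 'r': F → C
  read 'r': C → A
  read 'q': A → E
  read 'q': E → F
  read 'q': F → C
  read 'r': C → A
  end A, accepted

w4, w5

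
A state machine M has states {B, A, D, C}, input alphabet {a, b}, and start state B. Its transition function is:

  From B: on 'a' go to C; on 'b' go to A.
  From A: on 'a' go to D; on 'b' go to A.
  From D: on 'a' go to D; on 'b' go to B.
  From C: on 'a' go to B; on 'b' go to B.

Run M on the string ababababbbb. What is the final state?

A

Trace: B -a-> C -b-> B -a-> C -b-> B -a-> C -b-> B -a-> C -b-> B -b-> A -b-> A -b-> A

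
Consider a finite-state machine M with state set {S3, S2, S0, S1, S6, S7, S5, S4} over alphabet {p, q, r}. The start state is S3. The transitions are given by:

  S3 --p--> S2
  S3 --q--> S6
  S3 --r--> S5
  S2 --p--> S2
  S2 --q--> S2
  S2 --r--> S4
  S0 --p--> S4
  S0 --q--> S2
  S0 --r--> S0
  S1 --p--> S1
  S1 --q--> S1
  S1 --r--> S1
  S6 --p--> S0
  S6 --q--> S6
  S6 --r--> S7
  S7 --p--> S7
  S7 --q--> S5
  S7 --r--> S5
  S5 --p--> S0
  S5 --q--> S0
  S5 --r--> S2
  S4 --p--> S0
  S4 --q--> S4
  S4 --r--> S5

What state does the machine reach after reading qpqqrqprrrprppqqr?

S5

start at S3
read 'q': S3 → S6
read 'p': S6 → S0
read 'q': S0 → S2
read 'q': S2 → S2
read 'r': S2 → S4
read 'q': S4 → S4
read 'p': S4 → S0
read 'r': S0 → S0
read 'r': S0 → S0
read 'r': S0 → S0
read 'p': S0 → S4
read 'r': S4 → S5
read 'p': S5 → S0
read 'p': S0 → S4
read 'q': S4 → S4
read 'q': S4 → S4
read 'r': S4 → S5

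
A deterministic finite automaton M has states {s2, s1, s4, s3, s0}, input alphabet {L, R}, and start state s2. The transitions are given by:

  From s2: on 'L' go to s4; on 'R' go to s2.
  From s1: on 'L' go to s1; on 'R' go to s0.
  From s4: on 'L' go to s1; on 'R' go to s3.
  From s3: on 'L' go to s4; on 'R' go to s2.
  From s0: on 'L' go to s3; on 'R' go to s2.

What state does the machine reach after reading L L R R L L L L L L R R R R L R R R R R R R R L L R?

s0

start at s2
read 'L': s2 → s4
read 'L': s4 → s1
read 'R': s1 → s0
read 'R': s0 → s2
read 'L': s2 → s4
read 'L': s4 → s1
read 'L': s1 → s1
read 'L': s1 → s1
read 'L': s1 → s1
read 'L': s1 → s1
read 'R': s1 → s0
read 'R': s0 → s2
read 'R': s2 → s2
read 'R': s2 → s2
read 'L': s2 → s4
read 'R': s4 → s3
read 'R': s3 → s2
read 'R': s2 → s2
read 'R': s2 → s2
read 'R': s2 → s2
read 'R': s2 → s2
read 'R': s2 → s2
read 'R': s2 → s2
read 'L': s2 → s4
read 'L': s4 → s1
read 'R': s1 → s0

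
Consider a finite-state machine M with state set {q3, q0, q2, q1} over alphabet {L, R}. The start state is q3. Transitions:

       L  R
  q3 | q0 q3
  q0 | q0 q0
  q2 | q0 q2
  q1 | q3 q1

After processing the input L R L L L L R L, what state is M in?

q0

q3 → q0 → q0 → q0 → q0 → q0 → q0 → q0 → q0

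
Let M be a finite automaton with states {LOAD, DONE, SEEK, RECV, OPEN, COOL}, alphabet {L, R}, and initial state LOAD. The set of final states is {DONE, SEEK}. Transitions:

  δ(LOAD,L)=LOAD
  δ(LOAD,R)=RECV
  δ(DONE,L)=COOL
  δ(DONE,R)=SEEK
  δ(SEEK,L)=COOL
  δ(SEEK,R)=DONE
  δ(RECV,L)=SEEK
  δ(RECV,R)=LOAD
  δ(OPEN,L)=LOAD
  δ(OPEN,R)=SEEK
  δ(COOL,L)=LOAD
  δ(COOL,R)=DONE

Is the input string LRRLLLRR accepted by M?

No

LOAD → LOAD → RECV → LOAD → LOAD → LOAD → LOAD → RECV → LOAD
End state LOAD is not accepting.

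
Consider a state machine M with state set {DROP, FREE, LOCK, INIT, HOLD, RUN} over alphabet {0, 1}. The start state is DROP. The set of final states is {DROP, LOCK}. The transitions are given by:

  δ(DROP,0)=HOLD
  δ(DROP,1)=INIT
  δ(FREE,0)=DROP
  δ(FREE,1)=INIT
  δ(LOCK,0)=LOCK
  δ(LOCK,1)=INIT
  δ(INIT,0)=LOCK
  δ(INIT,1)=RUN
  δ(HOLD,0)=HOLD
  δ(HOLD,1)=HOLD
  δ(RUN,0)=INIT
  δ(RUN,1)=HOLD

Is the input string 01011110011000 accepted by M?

Trace: DROP -0-> HOLD -1-> HOLD -0-> HOLD -1-> HOLD -1-> HOLD -1-> HOLD -1-> HOLD -0-> HOLD -0-> HOLD -1-> HOLD -1-> HOLD -0-> HOLD -0-> HOLD -0-> HOLD
End state HOLD is not accepting.

No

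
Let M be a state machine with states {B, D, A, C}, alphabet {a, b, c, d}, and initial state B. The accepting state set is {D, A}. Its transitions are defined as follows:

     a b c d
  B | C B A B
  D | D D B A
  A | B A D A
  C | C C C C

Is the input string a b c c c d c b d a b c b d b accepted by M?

No

start at B
read 'a': B → C
read 'b': C → C
read 'c': C → C
read 'c': C → C
read 'c': C → C
read 'd': C → C
read 'c': C → C
read 'b': C → C
read 'd': C → C
read 'a': C → C
read 'b': C → C
read 'c': C → C
read 'b': C → C
read 'd': C → C
read 'b': C → C
End state C is not accepting.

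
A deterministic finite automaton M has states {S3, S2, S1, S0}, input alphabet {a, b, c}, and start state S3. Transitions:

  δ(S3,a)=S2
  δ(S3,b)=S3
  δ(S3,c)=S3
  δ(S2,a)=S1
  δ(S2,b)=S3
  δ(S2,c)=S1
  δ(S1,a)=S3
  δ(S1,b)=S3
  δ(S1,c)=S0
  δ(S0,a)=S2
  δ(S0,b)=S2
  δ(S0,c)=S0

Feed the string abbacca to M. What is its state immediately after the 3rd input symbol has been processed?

S3

start at S3
read 'a': S3 → S2
read 'b': S2 → S3
read 'b': S3 → S3
After 3 symbols: S3.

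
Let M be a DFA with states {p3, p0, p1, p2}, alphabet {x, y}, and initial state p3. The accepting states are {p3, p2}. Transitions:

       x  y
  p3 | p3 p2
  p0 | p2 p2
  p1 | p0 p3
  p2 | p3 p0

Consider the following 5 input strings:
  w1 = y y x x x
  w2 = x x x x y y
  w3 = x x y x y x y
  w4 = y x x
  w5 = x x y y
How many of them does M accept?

w1:
  start at p3
  read 'y': p3 → p2
  read 'y': p2 → p0
  read 'x': p0 → p2
  read 'x': p2 → p3
  read 'x': p3 → p3
  end p3, accepted
w2:
  start at p3
  read 'x': p3 → p3
  read 'x': p3 → p3
  read 'x': p3 → p3
  read 'x': p3 → p3
  read 'y': p3 → p2
  read 'y': p2 → p0
  end p0, rejected
w3:
  start at p3
  read 'x': p3 → p3
  read 'x': p3 → p3
  read 'y': p3 → p2
  read 'x': p2 → p3
  read 'y': p3 → p2
  read 'x': p2 → p3
  read 'y': p3 → p2
  end p2, accepted
w4:
  start at p3
  read 'y': p3 → p2
  read 'x': p2 → p3
  read 'x': p3 → p3
  end p3, accepted
w5:
  start at p3
  read 'x': p3 → p3
  read 'x': p3 → p3
  read 'y': p3 → p2
  read 'y': p2 → p0
  end p0, rejected

3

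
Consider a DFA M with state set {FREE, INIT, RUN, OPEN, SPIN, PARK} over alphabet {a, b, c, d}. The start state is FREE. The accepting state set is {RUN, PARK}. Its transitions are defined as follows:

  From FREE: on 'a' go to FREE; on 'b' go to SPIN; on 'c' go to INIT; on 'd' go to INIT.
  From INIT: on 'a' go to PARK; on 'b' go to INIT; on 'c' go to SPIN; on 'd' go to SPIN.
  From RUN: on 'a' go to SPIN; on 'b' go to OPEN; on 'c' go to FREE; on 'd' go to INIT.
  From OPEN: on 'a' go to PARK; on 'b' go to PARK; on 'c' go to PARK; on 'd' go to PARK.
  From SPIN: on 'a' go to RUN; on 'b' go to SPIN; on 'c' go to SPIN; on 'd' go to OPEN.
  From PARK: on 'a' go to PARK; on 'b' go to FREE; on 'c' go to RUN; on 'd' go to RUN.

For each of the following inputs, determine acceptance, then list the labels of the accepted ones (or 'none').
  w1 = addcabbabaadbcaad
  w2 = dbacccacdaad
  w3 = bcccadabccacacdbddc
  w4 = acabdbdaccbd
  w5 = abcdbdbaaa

w2, w3, w5

w1: FREE → FREE → INIT → SPIN → SPIN → RUN → OPEN → PARK → PARK → FREE → FREE → FREE → INIT → INIT → SPIN → RUN → SPIN → OPEN  → end OPEN, rejected
w2: FREE → INIT → INIT → PARK → RUN → FREE → INIT → PARK → RUN → INIT → PARK → PARK → RUN  → end RUN, accepted
w3: FREE → SPIN → SPIN → SPIN → SPIN → RUN → INIT → PARK → FREE → INIT → SPIN → RUN → FREE → FREE → INIT → SPIN → SPIN → OPEN → PARK → RUN  → end RUN, accepted
w4: FREE → FREE → INIT → PARK → FREE → INIT → INIT → SPIN → RUN → FREE → INIT → INIT → SPIN  → end SPIN, rejected
w5: FREE → FREE → SPIN → SPIN → OPEN → PARK → RUN → OPEN → PARK → PARK → PARK  → end PARK, accepted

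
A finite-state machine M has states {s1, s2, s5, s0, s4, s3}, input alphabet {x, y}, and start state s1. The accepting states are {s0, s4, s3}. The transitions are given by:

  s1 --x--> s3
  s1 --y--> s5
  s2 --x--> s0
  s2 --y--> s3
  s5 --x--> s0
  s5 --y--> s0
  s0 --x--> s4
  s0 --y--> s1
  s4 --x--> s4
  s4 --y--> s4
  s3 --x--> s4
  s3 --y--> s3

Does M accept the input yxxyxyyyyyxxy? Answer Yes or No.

Yes

start at s1
read 'y': s1 → s5
read 'x': s5 → s0
read 'x': s0 → s4
read 'y': s4 → s4
read 'x': s4 → s4
read 'y': s4 → s4
read 'y': s4 → s4
read 'y': s4 → s4
read 'y': s4 → s4
read 'y': s4 → s4
read 'x': s4 → s4
read 'x': s4 → s4
read 'y': s4 → s4
End state s4 is accepting.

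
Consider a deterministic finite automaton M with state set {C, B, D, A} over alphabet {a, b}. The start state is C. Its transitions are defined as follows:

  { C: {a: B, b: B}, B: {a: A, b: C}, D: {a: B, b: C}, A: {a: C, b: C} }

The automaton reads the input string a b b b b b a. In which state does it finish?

B

start at C
read 'a': C → B
read 'b': B → C
read 'b': C → B
read 'b': B → C
read 'b': C → B
read 'b': B → C
read 'a': C → B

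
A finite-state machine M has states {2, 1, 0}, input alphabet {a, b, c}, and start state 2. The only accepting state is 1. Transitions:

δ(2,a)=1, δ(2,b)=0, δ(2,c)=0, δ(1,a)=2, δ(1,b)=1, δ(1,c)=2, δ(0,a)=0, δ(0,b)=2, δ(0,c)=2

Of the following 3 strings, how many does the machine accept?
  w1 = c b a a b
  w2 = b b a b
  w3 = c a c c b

1

w1:
  start at 2
  read 'c': 2 → 0
  read 'b': 0 → 2
  read 'a': 2 → 1
  read 'a': 1 → 2
  read 'b': 2 → 0
  end 0, rejected
w2:
  start at 2
  read 'b': 2 → 0
  read 'b': 0 → 2
  read 'a': 2 → 1
  read 'b': 1 → 1
  end 1, accepted
w3:
  start at 2
  read 'c': 2 → 0
  read 'a': 0 → 0
  read 'c': 0 → 2
  read 'c': 2 → 0
  read 'b': 0 → 2
  end 2, rejected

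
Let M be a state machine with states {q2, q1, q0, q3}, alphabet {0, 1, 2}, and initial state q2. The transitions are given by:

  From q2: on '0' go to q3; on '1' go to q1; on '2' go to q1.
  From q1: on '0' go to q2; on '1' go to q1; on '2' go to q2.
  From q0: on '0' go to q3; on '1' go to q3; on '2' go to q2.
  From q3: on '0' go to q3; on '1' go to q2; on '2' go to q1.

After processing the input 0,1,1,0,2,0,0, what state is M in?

q3

Trace: q2 -0-> q3 -1-> q2 -1-> q1 -0-> q2 -2-> q1 -0-> q2 -0-> q3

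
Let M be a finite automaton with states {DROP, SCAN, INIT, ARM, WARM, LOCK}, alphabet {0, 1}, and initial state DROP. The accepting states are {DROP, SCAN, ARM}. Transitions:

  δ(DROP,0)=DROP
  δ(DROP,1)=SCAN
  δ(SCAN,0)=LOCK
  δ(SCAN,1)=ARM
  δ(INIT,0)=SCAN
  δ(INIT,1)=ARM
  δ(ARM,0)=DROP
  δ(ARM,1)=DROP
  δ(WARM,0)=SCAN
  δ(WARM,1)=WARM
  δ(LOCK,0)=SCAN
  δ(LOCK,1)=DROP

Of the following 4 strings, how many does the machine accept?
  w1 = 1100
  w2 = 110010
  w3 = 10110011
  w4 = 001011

3

w1: DROP → SCAN → ARM → DROP → DROP  → end DROP, accepted
w2: DROP → SCAN → ARM → DROP → DROP → SCAN → LOCK  → end LOCK, rejected
w3: DROP → SCAN → LOCK → DROP → SCAN → LOCK → SCAN → ARM → DROP  → end DROP, accepted
w4: DROP → DROP → DROP → SCAN → LOCK → DROP → SCAN  → end SCAN, accepted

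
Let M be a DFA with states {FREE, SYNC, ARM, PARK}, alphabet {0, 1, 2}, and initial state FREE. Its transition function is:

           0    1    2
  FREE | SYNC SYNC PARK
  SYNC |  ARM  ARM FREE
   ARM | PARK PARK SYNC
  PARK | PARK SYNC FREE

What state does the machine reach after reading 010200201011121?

SYNC

Trace: FREE -0-> SYNC -1-> ARM -0-> PARK -2-> FREE -0-> SYNC -0-> ARM -2-> SYNC -0-> ARM -1-> PARK -0-> PARK -1-> SYNC -1-> ARM -1-> PARK -2-> FREE -1-> SYNC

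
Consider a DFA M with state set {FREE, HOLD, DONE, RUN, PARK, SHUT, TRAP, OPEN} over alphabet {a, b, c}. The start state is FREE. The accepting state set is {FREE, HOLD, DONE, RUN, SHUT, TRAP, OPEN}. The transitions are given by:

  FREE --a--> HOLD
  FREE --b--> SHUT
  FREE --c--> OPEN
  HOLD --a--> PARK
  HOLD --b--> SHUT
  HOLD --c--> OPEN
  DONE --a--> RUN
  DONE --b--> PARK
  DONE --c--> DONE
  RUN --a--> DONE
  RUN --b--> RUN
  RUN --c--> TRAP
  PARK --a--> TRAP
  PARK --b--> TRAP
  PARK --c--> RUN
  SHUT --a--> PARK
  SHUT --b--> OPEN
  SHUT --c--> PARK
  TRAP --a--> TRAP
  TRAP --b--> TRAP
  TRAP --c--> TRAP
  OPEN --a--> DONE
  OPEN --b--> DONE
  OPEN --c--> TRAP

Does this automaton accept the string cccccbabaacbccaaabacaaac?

Yes

Trace: FREE -c-> OPEN -c-> TRAP -c-> TRAP -c-> TRAP -c-> TRAP -b-> TRAP -a-> TRAP -b-> TRAP -a-> TRAP -a-> TRAP -c-> TRAP -b-> TRAP -c-> TRAP -c-> TRAP -a-> TRAP -a-> TRAP -a-> TRAP -b-> TRAP -a-> TRAP -c-> TRAP -a-> TRAP -a-> TRAP -a-> TRAP -c-> TRAP
End state TRAP is accepting.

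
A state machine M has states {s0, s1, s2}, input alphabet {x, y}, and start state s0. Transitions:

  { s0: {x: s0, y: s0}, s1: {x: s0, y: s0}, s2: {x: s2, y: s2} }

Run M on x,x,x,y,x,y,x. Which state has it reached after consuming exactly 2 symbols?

s0

start at s0
read 'x': s0 → s0
read 'x': s0 → s0
After 2 symbols: s0.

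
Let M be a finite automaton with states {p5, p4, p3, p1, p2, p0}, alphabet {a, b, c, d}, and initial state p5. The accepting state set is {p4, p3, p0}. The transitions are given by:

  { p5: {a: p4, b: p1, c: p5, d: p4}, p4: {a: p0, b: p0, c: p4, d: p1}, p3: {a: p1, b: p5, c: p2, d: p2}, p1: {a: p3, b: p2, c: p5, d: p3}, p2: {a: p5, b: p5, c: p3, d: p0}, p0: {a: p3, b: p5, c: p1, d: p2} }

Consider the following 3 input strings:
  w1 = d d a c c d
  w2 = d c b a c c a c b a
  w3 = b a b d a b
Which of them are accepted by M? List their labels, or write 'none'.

w2

w1:
  start at p5
  read 'd': p5 → p4
  read 'd': p4 → p1
  read 'a': p1 → p3
  read 'c': p3 → p2
  read 'c': p2 → p3
  read 'd': p3 → p2
  end p2, rejected
w2:
  start at p5
  read 'd': p5 → p4
  read 'c': p4 → p4
  read 'b': p4 → p0
  read 'a': p0 → p3
  read 'c': p3 → p2
  read 'c': p2 → p3
  read 'a': p3 → p1
  read 'c': p1 → p5
  read 'b': p5 → p1
  read 'a': p1 → p3
  end p3, accepted
w3:
  start at p5
  read 'b': p5 → p1
  read 'a': p1 → p3
  read 'b': p3 → p5
  read 'd': p5 → p4
  read 'a': p4 → p0
  read 'b': p0 → p5
  end p5, rejected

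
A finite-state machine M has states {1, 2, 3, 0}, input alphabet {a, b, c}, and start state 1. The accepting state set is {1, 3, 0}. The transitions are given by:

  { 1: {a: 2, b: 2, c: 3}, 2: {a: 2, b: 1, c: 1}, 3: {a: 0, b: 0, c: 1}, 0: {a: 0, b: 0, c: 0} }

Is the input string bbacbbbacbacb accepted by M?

start at 1
read 'b': 1 → 2
read 'b': 2 → 1
read 'a': 1 → 2
read 'c': 2 → 1
read 'b': 1 → 2
read 'b': 2 → 1
read 'b': 1 → 2
read 'a': 2 → 2
read 'c': 2 → 1
read 'b': 1 → 2
read 'a': 2 → 2
read 'c': 2 → 1
read 'b': 1 → 2
End state 2 is not accepting.

No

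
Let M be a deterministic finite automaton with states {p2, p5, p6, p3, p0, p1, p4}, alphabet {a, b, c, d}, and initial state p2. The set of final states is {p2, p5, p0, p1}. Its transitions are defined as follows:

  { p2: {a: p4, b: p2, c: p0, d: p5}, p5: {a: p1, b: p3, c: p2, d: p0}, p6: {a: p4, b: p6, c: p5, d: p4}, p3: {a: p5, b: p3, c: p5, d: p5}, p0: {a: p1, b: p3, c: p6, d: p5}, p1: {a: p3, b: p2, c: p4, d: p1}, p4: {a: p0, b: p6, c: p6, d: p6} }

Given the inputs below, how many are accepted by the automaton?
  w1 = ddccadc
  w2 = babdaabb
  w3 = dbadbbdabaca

1

w1: Trace: p2 -d-> p5 -d-> p0 -c-> p6 -c-> p5 -a-> p1 -d-> p1 -c-> p4  → end p4, rejected
w2: Trace: p2 -b-> p2 -a-> p4 -b-> p6 -d-> p4 -a-> p0 -a-> p1 -b-> p2 -b-> p2  → end p2, accepted
w3: Trace: p2 -d-> p5 -b-> p3 -a-> p5 -d-> p0 -b-> p3 -b-> p3 -d-> p5 -a-> p1 -b-> p2 -a-> p4 -c-> p6 -a-> p4  → end p4, rejected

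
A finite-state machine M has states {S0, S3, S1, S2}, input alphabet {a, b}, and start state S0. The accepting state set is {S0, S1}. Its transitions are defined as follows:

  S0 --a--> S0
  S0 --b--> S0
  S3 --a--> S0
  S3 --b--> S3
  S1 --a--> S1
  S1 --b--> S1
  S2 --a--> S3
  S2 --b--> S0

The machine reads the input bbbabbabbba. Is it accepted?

Trace: S0 -b-> S0 -b-> S0 -b-> S0 -a-> S0 -b-> S0 -b-> S0 -a-> S0 -b-> S0 -b-> S0 -b-> S0 -a-> S0
End state S0 is accepting.

Yes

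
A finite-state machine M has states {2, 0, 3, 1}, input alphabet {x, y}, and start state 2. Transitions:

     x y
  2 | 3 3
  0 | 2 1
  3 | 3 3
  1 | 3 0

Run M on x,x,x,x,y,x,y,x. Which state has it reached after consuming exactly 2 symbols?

2 → 3 → 3
After 2 symbols: 3.

3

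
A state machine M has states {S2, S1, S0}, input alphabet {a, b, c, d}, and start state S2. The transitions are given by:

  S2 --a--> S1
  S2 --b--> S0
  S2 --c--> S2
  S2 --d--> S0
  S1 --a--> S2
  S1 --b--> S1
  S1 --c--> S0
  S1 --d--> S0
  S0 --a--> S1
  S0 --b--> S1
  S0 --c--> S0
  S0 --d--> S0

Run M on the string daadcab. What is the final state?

S1

S2 → S0 → S1 → S2 → S0 → S0 → S1 → S1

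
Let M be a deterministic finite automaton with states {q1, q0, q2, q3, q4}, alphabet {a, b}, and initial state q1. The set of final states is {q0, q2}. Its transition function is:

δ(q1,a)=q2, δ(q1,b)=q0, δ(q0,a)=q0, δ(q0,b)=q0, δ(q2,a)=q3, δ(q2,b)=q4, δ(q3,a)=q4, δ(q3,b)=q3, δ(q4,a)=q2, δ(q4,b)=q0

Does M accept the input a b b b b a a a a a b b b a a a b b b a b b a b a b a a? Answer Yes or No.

Trace: q1 -a-> q2 -b-> q4 -b-> q0 -b-> q0 -b-> q0 -a-> q0 -a-> q0 -a-> q0 -a-> q0 -a-> q0 -b-> q0 -b-> q0 -b-> q0 -a-> q0 -a-> q0 -a-> q0 -b-> q0 -b-> q0 -b-> q0 -a-> q0 -b-> q0 -b-> q0 -a-> q0 -b-> q0 -a-> q0 -b-> q0 -a-> q0 -a-> q0
End state q0 is accepting.

Yes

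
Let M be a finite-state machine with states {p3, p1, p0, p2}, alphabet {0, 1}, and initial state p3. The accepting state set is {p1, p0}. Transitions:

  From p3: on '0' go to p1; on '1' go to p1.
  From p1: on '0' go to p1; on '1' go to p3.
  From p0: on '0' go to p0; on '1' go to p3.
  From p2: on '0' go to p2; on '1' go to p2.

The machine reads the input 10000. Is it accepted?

Yes

Trace: p3 -1-> p1 -0-> p1 -0-> p1 -0-> p1 -0-> p1
End state p1 is accepting.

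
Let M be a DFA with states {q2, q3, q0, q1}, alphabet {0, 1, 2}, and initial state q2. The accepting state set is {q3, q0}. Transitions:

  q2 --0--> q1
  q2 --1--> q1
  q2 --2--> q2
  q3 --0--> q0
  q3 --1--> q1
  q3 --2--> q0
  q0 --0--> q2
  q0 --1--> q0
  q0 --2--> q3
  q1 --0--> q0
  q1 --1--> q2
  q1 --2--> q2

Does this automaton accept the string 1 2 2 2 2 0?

start at q2
read '1': q2 → q1
read '2': q1 → q2
read '2': q2 → q2
read '2': q2 → q2
read '2': q2 → q2
read '0': q2 → q1
End state q1 is not accepting.

No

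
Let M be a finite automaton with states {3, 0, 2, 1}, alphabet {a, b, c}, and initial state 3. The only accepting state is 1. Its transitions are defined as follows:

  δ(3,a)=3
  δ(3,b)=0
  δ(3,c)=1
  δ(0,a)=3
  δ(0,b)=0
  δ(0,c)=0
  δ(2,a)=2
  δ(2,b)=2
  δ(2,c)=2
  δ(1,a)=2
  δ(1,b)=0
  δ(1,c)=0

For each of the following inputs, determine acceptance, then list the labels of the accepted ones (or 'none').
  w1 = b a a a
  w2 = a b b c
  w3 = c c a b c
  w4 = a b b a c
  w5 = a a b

w1:
  start at 3
  read 'b': 3 → 0
  read 'a': 0 → 3
  read 'a': 3 → 3
  read 'a': 3 → 3
  end 3, rejected
w2:
  start at 3
  read 'a': 3 → 3
  read 'b': 3 → 0
  read 'b': 0 → 0
  read 'c': 0 → 0
  end 0, rejected
w3:
  start at 3
  read 'c': 3 → 1
  read 'c': 1 → 0
  read 'a': 0 → 3
  read 'b': 3 → 0
  read 'c': 0 → 0
  end 0, rejected
w4:
  start at 3
  read 'a': 3 → 3
  read 'b': 3 → 0
  read 'b': 0 → 0
  read 'a': 0 → 3
  read 'c': 3 → 1
  end 1, accepted
w5:
  start at 3
  read 'a': 3 → 3
  read 'a': 3 → 3
  read 'b': 3 → 0
  end 0, rejected

w4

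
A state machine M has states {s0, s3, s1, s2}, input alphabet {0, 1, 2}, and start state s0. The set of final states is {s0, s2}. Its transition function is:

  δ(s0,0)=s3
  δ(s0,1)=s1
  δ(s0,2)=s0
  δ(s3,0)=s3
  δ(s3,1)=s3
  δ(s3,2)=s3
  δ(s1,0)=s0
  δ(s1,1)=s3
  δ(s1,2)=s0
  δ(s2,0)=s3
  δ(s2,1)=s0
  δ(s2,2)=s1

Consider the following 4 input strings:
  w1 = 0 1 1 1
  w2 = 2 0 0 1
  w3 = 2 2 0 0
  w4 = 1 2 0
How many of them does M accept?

w1: s0 → s3 → s3 → s3 → s3  → end s3, rejected
w2: s0 → s0 → s3 → s3 → s3  → end s3, rejected
w3: s0 → s0 → s0 → s3 → s3  → end s3, rejected
w4: s0 → s1 → s0 → s3  → end s3, rejected

0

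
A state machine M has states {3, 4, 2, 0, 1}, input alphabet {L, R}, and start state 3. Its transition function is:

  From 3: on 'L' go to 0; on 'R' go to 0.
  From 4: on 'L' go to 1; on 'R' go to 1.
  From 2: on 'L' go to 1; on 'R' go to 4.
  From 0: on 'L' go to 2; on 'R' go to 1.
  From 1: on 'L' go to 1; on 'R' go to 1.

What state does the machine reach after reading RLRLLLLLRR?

Trace: 3 -R-> 0 -L-> 2 -R-> 4 -L-> 1 -L-> 1 -L-> 1 -L-> 1 -L-> 1 -R-> 1 -R-> 1

1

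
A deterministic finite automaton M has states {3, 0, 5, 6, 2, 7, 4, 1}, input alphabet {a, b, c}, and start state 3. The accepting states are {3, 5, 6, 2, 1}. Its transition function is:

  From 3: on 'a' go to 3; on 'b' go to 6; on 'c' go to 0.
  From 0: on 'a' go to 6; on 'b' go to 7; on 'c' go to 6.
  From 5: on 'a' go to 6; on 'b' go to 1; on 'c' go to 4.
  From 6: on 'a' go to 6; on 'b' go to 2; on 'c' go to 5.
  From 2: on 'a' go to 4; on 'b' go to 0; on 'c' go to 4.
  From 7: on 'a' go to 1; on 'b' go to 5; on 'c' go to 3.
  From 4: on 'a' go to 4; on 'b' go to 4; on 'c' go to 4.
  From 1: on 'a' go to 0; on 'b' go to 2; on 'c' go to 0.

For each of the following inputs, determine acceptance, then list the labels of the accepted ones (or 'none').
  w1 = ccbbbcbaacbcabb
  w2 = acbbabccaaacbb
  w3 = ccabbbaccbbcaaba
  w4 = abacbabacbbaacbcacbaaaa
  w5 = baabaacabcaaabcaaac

w4

w1: Trace: 3 -c-> 0 -c-> 6 -b-> 2 -b-> 0 -b-> 7 -c-> 3 -b-> 6 -a-> 6 -a-> 6 -c-> 5 -b-> 1 -c-> 0 -a-> 6 -b-> 2 -b-> 0  → end 0, rejected
w2: Trace: 3 -a-> 3 -c-> 0 -b-> 7 -b-> 5 -a-> 6 -b-> 2 -c-> 4 -c-> 4 -a-> 4 -a-> 4 -a-> 4 -c-> 4 -b-> 4 -b-> 4  → end 4, rejected
w3: Trace: 3 -c-> 0 -c-> 6 -a-> 6 -b-> 2 -b-> 0 -b-> 7 -a-> 1 -c-> 0 -c-> 6 -b-> 2 -b-> 0 -c-> 6 -a-> 6 -a-> 6 -b-> 2 -a-> 4  → end 4, rejected
w4: Trace: 3 -a-> 3 -b-> 6 -a-> 6 -c-> 5 -b-> 1 -a-> 0 -b-> 7 -a-> 1 -c-> 0 -b-> 7 -b-> 5 -a-> 6 -a-> 6 -c-> 5 -b-> 1 -c-> 0 -a-> 6 -c-> 5 -b-> 1 -a-> 0 -a-> 6 -a-> 6 -a-> 6  → end 6, accepted
w5: Trace: 3 -b-> 6 -a-> 6 -a-> 6 -b-> 2 -a-> 4 -a-> 4 -c-> 4 -a-> 4 -b-> 4 -c-> 4 -a-> 4 -a-> 4 -a-> 4 -b-> 4 -c-> 4 -a-> 4 -a-> 4 -a-> 4 -c-> 4  → end 4, rejected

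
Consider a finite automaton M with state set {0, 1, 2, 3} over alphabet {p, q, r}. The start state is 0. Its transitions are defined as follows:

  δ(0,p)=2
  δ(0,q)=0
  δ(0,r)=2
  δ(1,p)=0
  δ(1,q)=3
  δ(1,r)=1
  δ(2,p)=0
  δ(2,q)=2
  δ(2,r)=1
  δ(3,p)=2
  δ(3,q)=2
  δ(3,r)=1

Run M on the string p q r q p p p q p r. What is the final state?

2

0 → 2 → 2 → 1 → 3 → 2 → 0 → 2 → 2 → 0 → 2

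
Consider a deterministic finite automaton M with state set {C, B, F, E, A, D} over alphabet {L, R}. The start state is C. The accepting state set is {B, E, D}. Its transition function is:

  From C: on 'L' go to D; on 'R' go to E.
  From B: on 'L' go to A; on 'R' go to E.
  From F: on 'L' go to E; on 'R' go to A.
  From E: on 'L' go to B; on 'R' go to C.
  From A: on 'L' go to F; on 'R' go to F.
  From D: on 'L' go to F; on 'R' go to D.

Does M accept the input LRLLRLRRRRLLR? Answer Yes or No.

No

Trace: C -L-> D -R-> D -L-> F -L-> E -R-> C -L-> D -R-> D -R-> D -R-> D -R-> D -L-> F -L-> E -R-> C
End state C is not accepting.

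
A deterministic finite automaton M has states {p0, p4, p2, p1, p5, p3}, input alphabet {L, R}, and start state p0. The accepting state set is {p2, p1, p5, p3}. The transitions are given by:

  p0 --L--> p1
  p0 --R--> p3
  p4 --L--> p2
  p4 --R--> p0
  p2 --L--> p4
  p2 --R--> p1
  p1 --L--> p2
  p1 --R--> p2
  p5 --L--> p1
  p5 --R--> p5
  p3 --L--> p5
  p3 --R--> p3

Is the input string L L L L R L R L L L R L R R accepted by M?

start at p0
read 'L': p0 → p1
read 'L': p1 → p2
read 'L': p2 → p4
read 'L': p4 → p2
read 'R': p2 → p1
read 'L': p1 → p2
read 'R': p2 → p1
read 'L': p1 → p2
read 'L': p2 → p4
read 'L': p4 → p2
read 'R': p2 → p1
read 'L': p1 → p2
read 'R': p2 → p1
read 'R': p1 → p2
End state p2 is accepting.

Yes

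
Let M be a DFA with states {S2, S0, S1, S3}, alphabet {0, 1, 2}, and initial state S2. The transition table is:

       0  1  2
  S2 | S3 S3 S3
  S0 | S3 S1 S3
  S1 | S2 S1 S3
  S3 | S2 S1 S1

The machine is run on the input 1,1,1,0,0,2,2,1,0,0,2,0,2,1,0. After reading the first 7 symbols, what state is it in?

Trace: S2 -1-> S3 -1-> S1 -1-> S1 -0-> S2 -0-> S3 -2-> S1 -2-> S3
After 7 symbols: S3.

S3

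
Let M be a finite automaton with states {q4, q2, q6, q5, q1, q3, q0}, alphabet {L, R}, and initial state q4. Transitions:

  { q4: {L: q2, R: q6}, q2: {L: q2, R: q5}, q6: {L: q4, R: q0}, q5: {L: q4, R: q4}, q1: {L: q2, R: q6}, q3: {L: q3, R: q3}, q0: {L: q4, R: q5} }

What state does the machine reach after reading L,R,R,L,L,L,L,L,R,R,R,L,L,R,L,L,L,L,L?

q2

start at q4
read 'L': q4 → q2
read 'R': q2 → q5
read 'R': q5 → q4
read 'L': q4 → q2
read 'L': q2 → q2
read 'L': q2 → q2
read 'L': q2 → q2
read 'L': q2 → q2
read 'R': q2 → q5
read 'R': q5 → q4
read 'R': q4 → q6
read 'L': q6 → q4
read 'L': q4 → q2
read 'R': q2 → q5
read 'L': q5 → q4
read 'L': q4 → q2
read 'L': q2 → q2
read 'L': q2 → q2
read 'L': q2 → q2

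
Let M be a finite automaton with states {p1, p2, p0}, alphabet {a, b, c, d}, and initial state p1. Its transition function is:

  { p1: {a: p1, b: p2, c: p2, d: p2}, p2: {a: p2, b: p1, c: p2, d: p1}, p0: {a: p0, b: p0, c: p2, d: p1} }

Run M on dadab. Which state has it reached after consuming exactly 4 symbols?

Trace: p1 -d-> p2 -a-> p2 -d-> p1 -a-> p1
After 4 symbols: p1.

p1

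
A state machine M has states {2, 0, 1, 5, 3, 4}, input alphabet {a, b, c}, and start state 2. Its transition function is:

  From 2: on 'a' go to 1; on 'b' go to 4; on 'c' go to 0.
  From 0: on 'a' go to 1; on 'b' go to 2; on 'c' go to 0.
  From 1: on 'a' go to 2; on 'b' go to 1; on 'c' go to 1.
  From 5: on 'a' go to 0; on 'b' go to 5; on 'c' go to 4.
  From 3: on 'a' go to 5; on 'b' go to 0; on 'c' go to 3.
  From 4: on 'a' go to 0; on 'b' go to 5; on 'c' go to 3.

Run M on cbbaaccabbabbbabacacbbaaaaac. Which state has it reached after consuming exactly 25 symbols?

2 → 0 → 2 → 4 → 0 → 1 → 1 → 1 → 2 → 4 → 5 → 0 → 2 → 4 → 5 → 0 → 2 → 1 → 1 → 2 → 0 → 2 → 4 → 0 → 1 → 2
After 25 symbols: 2.

2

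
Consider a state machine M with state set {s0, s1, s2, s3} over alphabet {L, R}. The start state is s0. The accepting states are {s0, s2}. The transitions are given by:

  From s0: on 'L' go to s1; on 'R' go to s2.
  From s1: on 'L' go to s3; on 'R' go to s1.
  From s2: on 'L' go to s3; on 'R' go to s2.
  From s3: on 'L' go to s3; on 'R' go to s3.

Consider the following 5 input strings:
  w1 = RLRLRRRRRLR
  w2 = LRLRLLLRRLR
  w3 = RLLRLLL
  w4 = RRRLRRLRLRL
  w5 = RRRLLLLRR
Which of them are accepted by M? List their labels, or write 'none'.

w1:
  start at s0
  read 'R': s0 → s2
  read 'L': s2 → s3
  read 'R': s3 → s3
  read 'L': s3 → s3
  read 'R': s3 → s3
  read 'R': s3 → s3
  read 'R': s3 → s3
  read 'R': s3 → s3
  read 'R': s3 → s3
  read 'L': s3 → s3
  read 'R': s3 → s3
  end s3, rejected
w2:
  start at s0
  read 'L': s0 → s1
  read 'R': s1 → s1
  read 'L': s1 → s3
  read 'R': s3 → s3
  read 'L': s3 → s3
  read 'L': s3 → s3
  read 'L': s3 → s3
  read 'R': s3 → s3
  read 'R': s3 → s3
  read 'L': s3 → s3
  read 'R': s3 → s3
  end s3, rejected
w3:
  start at s0
  read 'R': s0 → s2
  read 'L': s2 → s3
  read 'L': s3 → s3
  read 'R': s3 → s3
  read 'L': s3 → s3
  read 'L': s3 → s3
  read 'L': s3 → s3
  end s3, rejected
w4:
  start at s0
  read 'R': s0 → s2
  read 'R': s2 → s2
  read 'R': s2 → s2
  read 'L': s2 → s3
  read 'R': s3 → s3
  read 'R': s3 → s3
  read 'L': s3 → s3
  read 'R': s3 → s3
  read 'L': s3 → s3
  read 'R': s3 → s3
  read 'L': s3 → s3
  end s3, rejected
w5:
  start at s0
  read 'R': s0 → s2
  read 'R': s2 → s2
  read 'R': s2 → s2
  read 'L': s2 → s3
  read 'L': s3 → s3
  read 'L': s3 → s3
  read 'L': s3 → s3
  read 'R': s3 → s3
  read 'R': s3 → s3
  end s3, rejected

none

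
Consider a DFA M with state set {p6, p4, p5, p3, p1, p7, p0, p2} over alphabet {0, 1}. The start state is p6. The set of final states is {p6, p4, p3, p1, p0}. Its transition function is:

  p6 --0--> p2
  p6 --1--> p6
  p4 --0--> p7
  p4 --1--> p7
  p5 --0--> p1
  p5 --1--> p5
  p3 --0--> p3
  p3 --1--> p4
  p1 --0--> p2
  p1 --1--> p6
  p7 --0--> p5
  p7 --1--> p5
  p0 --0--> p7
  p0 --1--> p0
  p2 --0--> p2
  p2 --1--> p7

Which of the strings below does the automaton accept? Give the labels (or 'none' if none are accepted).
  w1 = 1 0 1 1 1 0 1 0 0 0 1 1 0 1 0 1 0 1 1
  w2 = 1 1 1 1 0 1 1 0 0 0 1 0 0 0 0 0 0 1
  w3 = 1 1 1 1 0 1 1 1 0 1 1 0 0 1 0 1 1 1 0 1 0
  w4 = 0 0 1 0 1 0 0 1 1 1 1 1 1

none

w1: p6 → p6 → p2 → p7 → p5 → p5 → p1 → p6 → p2 → p2 → p2 → p7 → p5 → p1 → p6 → p2 → p7 → p5 → p5 → p5  → end p5, rejected
w2: p6 → p6 → p6 → p6 → p6 → p2 → p7 → p5 → p1 → p2 → p2 → p7 → p5 → p1 → p2 → p2 → p2 → p2 → p7  → end p7, rejected
w3: p6 → p6 → p6 → p6 → p6 → p2 → p7 → p5 → p5 → p1 → p6 → p6 → p2 → p2 → p7 → p5 → p5 → p5 → p5 → p1 → p6 → p2  → end p2, rejected
w4: p6 → p2 → p2 → p7 → p5 → p5 → p1 → p2 → p7 → p5 → p5 → p5 → p5 → p5  → end p5, rejected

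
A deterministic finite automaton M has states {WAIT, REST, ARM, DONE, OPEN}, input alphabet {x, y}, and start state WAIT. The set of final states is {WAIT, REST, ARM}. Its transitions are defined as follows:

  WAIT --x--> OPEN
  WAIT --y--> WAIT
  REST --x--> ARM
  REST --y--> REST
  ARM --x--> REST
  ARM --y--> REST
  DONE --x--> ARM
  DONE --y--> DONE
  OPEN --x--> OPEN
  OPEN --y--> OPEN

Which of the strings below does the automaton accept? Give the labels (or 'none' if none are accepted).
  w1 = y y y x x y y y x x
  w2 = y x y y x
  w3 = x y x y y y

none

w1: Trace: WAIT -y-> WAIT -y-> WAIT -y-> WAIT -x-> OPEN -x-> OPEN -y-> OPEN -y-> OPEN -y-> OPEN -x-> OPEN -x-> OPEN  → end OPEN, rejected
w2: Trace: WAIT -y-> WAIT -x-> OPEN -y-> OPEN -y-> OPEN -x-> OPEN  → end OPEN, rejected
w3: Trace: WAIT -x-> OPEN -y-> OPEN -x-> OPEN -y-> OPEN -y-> OPEN -y-> OPEN  → end OPEN, rejected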